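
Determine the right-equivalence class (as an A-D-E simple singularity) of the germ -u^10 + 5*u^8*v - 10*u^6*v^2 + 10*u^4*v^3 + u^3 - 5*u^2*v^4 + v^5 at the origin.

E_8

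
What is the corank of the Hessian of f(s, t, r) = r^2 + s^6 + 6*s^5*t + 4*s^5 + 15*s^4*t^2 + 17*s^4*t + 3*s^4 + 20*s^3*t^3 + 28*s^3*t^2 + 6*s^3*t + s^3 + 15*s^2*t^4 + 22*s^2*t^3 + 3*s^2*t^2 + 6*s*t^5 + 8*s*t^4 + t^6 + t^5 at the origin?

2

The Hessian at 0 is [[0, 0, 0], [0, 0, 0], [0, 0, 2]] of rank 1; hence corank 2.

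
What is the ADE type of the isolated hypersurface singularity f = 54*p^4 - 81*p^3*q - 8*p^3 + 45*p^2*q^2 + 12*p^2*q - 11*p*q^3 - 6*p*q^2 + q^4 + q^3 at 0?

E_7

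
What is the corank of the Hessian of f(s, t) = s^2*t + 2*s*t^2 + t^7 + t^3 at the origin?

2

The Hessian at 0 is [[0, 0], [0, 0]] of rank 0; hence corank 2.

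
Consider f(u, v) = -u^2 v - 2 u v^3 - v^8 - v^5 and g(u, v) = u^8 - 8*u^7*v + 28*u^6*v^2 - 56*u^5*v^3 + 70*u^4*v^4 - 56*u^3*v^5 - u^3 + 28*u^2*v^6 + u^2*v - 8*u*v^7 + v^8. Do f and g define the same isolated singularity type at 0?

The Hessian of f at 0 has rank 0. Corank 2; j^3 = -u^2*v has shape L^2 M (L != M), so D-series; mu = 9 gives D_9. The Hessian of g at 0 has rank 0. Corank 2; j^3 = -u^2*(u - v) has shape L^2 M (L != M), so D-series; mu = 9 gives D_9. Both have type D_9, hence right-equivalent.

Yes.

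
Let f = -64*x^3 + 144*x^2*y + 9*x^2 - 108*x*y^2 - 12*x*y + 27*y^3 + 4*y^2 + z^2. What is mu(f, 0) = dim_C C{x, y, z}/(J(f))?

2

The Hessian of f at 0 has rank 2. Corank 1: A-series; mu = 2 gives A_2.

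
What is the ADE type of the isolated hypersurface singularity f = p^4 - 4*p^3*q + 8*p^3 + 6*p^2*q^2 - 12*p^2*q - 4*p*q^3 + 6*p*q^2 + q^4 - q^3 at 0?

The Hessian of f at 0 is [[0, 0], [0, 0]] with rank 0, so corank 2. A Groebner basis of the Jacobian ideal J(f) in C{p,q} is {q^4, p*q^2 - 2*q^3/3, p^2 - p*q + q^2/4}; counting standard monomials gives mu = 6. Corank 2; j^3 = (2*p - q)^3 is a perfect cube, so E-series; the 4-jet and mu = 6 give E_6.

E_6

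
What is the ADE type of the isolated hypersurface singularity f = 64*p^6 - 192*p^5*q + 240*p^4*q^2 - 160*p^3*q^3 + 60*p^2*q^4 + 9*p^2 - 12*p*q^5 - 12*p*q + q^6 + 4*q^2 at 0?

A_5

The Hessian of f at 0 is [[18, -12], [-12, 8]] with rank 1, so corank 1. A Groebner basis of the Jacobian ideal J(f) in C{p,q} is {q^5, p - 2*q/3}; counting standard monomials gives mu = 5. Corank 1: A-series; mu = 5 gives A_5.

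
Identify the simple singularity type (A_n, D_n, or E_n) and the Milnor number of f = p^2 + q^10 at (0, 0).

Type A_{9}, Milnor number mu = 9.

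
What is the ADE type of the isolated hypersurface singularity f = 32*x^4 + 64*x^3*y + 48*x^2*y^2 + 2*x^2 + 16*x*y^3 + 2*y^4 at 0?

The Hessian of f at 0 has rank 1. Corank 1: A-series; mu = 3 gives A_3.

A3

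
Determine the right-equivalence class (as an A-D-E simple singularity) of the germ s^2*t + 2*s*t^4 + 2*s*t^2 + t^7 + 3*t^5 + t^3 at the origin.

D6

The Hessian of f at 0 is [[0, 0], [0, 0]] with rank 0, so corank 2. A Groebner basis of the Jacobian ideal J(f) in C{s,t} is {s*t + t^4 + t^2, s*t^2 + t^3, s^2 - 3*s*t - 4*t^2}; counting standard monomials gives mu = 6. Corank 2; j^3 = t*(s + t)^2 has shape L^2 M (L != M), so D-series; mu = 6 gives D_6.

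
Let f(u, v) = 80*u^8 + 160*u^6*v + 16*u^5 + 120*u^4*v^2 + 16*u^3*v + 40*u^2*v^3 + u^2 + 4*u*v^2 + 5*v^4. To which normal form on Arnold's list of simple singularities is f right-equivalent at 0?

The Hessian of f at 0 has rank 1. Corank 1: A-series; mu = 3 gives A_3.

A_{3}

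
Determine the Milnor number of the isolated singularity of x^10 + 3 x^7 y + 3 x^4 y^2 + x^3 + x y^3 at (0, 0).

The Hessian of f at 0 is [[0, 0], [0, 0]] with rank 0, so corank 2. A Groebner basis of the Jacobian ideal J(f) in C{x,y} is {x^3, x*y^2, 3*x^2 + y^3}; counting standard monomials gives mu = 7. Corank 2; j^3 = x^3 is a perfect cube, so E-series; the 4-jet and mu = 7 give E_7.

7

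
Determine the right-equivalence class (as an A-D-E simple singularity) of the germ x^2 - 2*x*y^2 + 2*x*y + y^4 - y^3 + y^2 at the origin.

The Hessian of f at 0 has rank 1. Corank 1: A-series; mu = 2 gives A_2.

A_2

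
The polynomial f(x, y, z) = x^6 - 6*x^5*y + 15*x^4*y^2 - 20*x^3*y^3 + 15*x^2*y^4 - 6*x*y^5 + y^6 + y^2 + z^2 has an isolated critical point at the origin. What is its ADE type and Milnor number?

Type A5, Milnor number mu = 5.

The Hessian of f at 0 has rank 2. Corank 1: A-series; mu = 5 gives A_5.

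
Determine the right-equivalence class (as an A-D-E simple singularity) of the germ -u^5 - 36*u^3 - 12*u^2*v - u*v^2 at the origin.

D_6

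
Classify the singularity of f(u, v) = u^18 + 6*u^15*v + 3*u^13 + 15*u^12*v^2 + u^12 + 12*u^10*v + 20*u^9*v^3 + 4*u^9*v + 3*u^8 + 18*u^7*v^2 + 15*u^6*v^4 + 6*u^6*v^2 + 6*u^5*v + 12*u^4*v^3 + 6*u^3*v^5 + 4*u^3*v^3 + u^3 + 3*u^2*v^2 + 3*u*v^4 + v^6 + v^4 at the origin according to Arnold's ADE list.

The Hessian of f at 0 is [[0, 0], [0, 0]] with rank 0, so corank 2. A Groebner basis of the Jacobian ideal J(f) in C{u,v} is {u^3, u^2*v, u^2/2 + u*v^2, v^3}; counting standard monomials gives mu = 6. Corank 2; j^3 = u^3 is a perfect cube, so E-series; the 4-jet and mu = 6 give E_6.

E_6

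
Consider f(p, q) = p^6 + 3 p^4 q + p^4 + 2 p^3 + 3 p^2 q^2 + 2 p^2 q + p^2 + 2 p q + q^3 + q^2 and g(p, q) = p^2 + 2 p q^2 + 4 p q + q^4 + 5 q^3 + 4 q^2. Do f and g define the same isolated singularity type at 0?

Yes.

The Hessian of f at 0 has rank 1. Corank 1: A-series; mu = 2 gives A_2. The Hessian of g at 0 has rank 1. Corank 1: A-series; mu = 2 gives A_2. Both have type A_2, hence right-equivalent.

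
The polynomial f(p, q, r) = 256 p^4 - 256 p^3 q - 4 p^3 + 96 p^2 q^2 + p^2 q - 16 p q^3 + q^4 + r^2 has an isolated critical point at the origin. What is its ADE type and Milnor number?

The Hessian of f at 0 has rank 1. Corank 2; j^3 = -p^2*(4*p - q) has shape L^2 M (L != M), so D-series; mu = 5 gives D_5.

Type D5, Milnor number mu = 5.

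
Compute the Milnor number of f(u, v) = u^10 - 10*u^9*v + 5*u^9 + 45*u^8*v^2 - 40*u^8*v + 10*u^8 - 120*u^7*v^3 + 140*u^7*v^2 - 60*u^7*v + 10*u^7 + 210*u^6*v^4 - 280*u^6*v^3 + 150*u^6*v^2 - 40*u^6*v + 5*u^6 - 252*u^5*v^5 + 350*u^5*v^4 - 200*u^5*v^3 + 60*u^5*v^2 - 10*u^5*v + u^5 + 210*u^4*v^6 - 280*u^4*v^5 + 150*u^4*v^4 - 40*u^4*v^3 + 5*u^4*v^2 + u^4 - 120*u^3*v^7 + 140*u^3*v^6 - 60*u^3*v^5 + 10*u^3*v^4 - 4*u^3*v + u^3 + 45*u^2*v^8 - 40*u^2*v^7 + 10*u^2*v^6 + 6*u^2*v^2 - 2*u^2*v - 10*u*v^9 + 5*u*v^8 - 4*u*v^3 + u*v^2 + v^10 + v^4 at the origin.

6

The Hessian of f at 0 is [[0, 0], [0, 0]] with rank 0, so corank 2. A Groebner basis of the Jacobian ideal J(f) in C{u,v} is {-u*v/5 + v^4 + v^2/5, u*v^2 - v^3, u^2 - u*v}; counting standard monomials gives mu = 6. Corank 2; j^3 = u*(u - v)^2 has shape L^2 M (L != M), so D-series; mu = 6 gives D_6.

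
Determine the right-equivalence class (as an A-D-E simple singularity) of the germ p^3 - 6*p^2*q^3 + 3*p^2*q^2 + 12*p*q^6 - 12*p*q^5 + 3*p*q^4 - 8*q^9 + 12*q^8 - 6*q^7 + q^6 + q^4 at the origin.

E_{6}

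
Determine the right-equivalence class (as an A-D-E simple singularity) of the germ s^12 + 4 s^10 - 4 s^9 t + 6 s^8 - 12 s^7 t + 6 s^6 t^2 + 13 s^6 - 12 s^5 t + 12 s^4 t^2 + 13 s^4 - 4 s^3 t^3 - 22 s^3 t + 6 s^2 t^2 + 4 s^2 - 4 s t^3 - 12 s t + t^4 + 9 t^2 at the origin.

The Hessian of f at 0 is [[8, -12], [-12, 18]] with rank 1, so corank 1. A Groebner basis of the Jacobian ideal J(f) in C{s,t} is {t^3, s - 3*t/2}; counting standard monomials gives mu = 3. Corank 1: A-series; mu = 3 gives A_3.

A_{3}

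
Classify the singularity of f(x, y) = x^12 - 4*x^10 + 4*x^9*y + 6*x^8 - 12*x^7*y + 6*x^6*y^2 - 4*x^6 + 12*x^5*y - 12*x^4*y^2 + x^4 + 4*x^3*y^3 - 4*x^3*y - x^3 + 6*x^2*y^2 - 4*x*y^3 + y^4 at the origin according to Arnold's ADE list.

E_{6}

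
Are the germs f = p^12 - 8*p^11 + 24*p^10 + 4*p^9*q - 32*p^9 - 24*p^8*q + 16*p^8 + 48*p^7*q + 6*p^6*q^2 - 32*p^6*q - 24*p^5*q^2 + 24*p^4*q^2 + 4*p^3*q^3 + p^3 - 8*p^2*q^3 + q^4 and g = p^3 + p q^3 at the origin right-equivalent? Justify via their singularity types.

No.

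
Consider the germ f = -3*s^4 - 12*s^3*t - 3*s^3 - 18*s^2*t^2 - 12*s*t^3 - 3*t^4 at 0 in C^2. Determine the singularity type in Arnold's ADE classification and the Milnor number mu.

Type E_{6}, Milnor number mu = 6.

The Hessian of f at 0 is [[0, 0], [0, 0]] with rank 0, so corank 2. A Groebner basis of the Jacobian ideal J(f) in C{s,t} is {t^4, s*t^2 + t^3/3, s^2}; counting standard monomials gives mu = 6. Corank 2; j^3 = -3*s^3 is a perfect cube, so E-series; the 4-jet and mu = 6 give E_6.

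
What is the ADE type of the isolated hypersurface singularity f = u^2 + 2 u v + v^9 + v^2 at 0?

A_{8}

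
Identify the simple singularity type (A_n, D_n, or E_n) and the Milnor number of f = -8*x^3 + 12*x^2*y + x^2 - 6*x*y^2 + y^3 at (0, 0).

Type A_{2}, Milnor number mu = 2.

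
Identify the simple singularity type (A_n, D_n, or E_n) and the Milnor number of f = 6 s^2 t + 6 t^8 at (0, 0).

The Hessian of f at 0 is [[0, 0], [0, 0]] with rank 0, so corank 2. A Groebner basis of the Jacobian ideal J(f) in C{s,t} is {s^2/8 + t^7, s^3, s*t}; counting standard monomials gives mu = 9. Corank 2; j^3 = 6*s^2*t has shape L^2 M (L != M), so D-series; mu = 9 gives D_9.

Type D9, Milnor number mu = 9.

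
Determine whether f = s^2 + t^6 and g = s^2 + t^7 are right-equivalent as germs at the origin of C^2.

No.

The Hessian of f at 0 is [[2, 0], [0, 0]] with rank 1, so corank 1. A Groebner basis of the Jacobian ideal J(f) in C{s,t} is {t^5, s}; counting standard monomials gives mu = 5. Corank 1: A-series; mu = 5 gives A_5. The Hessian of g at 0 is [[2, 0], [0, 0]] with rank 1, so corank 1. A Groebner basis of the Jacobian ideal J(g) in C{s,t} is {t^6, s}; counting standard monomials gives mu = 6. Corank 1: A-series; mu = 6 gives A_6. f is A_5 but g is A_6, hence not right-equivalent.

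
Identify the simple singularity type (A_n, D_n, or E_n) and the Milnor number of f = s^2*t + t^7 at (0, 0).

Type D_8, Milnor number mu = 8.

The Hessian of f at 0 has rank 0. Corank 2; j^3 = s^2*t has shape L^2 M (L != M), so D-series; mu = 8 gives D_8.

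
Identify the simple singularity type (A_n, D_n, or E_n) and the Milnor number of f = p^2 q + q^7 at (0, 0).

Type D8, Milnor number mu = 8.

The Hessian of f at 0 has rank 0. Corank 2; j^3 = p^2*q has shape L^2 M (L != M), so D-series; mu = 8 gives D_8.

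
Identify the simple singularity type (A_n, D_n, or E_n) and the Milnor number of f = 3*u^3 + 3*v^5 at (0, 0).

The Hessian of f at 0 is [[0, 0], [0, 0]] with rank 0, so corank 2. A Groebner basis of the Jacobian ideal J(f) in C{u,v} is {v^4, u^2}; counting standard monomials gives mu = 8. Corank 2; j^3 = 3*u^3 is a perfect cube, so E-series; the 5-jet and mu = 8 give E_8.

Type E_{8}, Milnor number mu = 8.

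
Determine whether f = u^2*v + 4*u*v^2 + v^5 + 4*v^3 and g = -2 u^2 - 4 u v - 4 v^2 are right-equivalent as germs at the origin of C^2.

No.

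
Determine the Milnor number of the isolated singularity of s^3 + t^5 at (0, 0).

The Hessian of f at 0 has rank 0. Corank 2; j^3 = s^3 is a perfect cube, so E-series; the 5-jet and mu = 8 give E_8.

8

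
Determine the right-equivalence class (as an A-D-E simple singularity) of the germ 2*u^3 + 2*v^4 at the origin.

The Hessian of f at 0 has rank 0. Corank 2; j^3 = 2*u^3 is a perfect cube, so E-series; the 4-jet and mu = 6 give E_6.

E_6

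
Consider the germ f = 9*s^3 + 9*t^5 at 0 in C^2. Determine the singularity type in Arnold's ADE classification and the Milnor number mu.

The Hessian of f at 0 is [[0, 0], [0, 0]] with rank 0, so corank 2. A Groebner basis of the Jacobian ideal J(f) in C{s,t} is {t^4, s^2}; counting standard monomials gives mu = 8. Corank 2; j^3 = 9*s^3 is a perfect cube, so E-series; the 5-jet and mu = 8 give E_8.

Type E_{8}, Milnor number mu = 8.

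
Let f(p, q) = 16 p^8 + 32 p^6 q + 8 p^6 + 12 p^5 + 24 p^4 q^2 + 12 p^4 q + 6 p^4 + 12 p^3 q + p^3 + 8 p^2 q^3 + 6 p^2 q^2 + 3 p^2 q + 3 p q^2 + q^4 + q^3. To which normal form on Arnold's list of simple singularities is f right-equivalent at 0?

The Hessian of f at 0 is [[0, 0], [0, 0]] with rank 0, so corank 2. A Groebner basis of the Jacobian ideal J(f) in C{p,q} is {p^3 + 3*p^2/4 + 3*p*q/2 + 3*q^2/4, p^2*q - p^2/2 - p*q - q^2/2, p^2/4 + p*q^2 + p*q/2 + q^2/4, q^3}; counting standard monomials gives mu = 6. Corank 2; j^3 = (p + q)^3 is a perfect cube, so E-series; the 4-jet and mu = 6 give E_6.

E_{6}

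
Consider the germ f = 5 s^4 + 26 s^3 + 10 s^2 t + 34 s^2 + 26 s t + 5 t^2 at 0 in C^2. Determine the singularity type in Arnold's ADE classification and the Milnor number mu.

The Hessian of f at 0 has rank 2. Corank 0: nondegenerate Morse point, so A_1.

Type A1, Milnor number mu = 1.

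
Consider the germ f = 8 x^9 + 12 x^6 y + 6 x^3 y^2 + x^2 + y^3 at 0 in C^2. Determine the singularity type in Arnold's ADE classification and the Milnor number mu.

Type A_2, Milnor number mu = 2.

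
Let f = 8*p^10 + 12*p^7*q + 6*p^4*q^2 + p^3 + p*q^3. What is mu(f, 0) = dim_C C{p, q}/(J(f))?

The Hessian of f at 0 is [[0, 0], [0, 0]] with rank 0, so corank 2. A Groebner basis of the Jacobian ideal J(f) in C{p,q} is {p^3, p*q^2, 3*p^2 + q^3}; counting standard monomials gives mu = 7. Corank 2; j^3 = p^3 is a perfect cube, so E-series; the 4-jet and mu = 7 give E_7.

7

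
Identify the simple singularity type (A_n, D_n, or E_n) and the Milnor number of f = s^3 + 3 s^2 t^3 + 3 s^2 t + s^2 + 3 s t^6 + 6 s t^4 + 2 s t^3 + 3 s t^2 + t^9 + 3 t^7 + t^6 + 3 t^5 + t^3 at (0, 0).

Type A2, Milnor number mu = 2.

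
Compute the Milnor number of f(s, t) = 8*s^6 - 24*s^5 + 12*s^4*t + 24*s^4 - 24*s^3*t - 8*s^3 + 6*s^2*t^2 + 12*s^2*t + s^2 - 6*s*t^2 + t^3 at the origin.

2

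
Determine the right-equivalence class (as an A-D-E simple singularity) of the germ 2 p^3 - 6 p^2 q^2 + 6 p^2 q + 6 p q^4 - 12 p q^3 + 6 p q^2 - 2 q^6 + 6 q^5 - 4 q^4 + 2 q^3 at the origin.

E_{6}

The Hessian of f at 0 is [[0, 0], [0, 0]] with rank 0, so corank 2. A Groebner basis of the Jacobian ideal J(f) in C{p,q} is {p^3 - 3*p^2/2 - 3*p*q - 3*q^2/2, p^2*q + p^2 + 2*p*q + q^2, -p^2/2 + p*q^2 - p*q - q^2/2, q^3}; counting standard monomials gives mu = 6. Corank 2; j^3 = 2*(p + q)^3 is a perfect cube, so E-series; the 4-jet and mu = 6 give E_6.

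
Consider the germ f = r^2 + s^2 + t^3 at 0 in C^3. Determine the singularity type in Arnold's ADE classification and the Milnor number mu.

The Hessian of f at 0 is [[2, 0, 0], [0, 0, 0], [0, 0, 2]] with rank 2, so corank 1. A Groebner basis of the Jacobian ideal J(f) in C{s,t,r} is {t^2, s, r}; counting standard monomials gives mu = 2. Corank 1: A-series; mu = 2 gives A_2.

Type A_{2}, Milnor number mu = 2.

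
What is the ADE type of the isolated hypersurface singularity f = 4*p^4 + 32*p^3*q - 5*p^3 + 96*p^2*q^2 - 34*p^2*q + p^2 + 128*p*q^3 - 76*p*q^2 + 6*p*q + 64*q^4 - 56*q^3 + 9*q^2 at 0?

The Hessian of f at 0 has rank 1. Corank 1: A-series; mu = 2 gives A_2.

A2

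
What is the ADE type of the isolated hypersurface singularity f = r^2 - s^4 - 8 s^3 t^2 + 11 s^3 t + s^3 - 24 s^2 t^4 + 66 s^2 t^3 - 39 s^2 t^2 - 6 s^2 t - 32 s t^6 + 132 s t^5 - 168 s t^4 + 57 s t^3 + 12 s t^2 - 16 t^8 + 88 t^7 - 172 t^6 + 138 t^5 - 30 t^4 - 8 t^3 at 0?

The Hessian of f at 0 has rank 1. Corank 2; j^3 = (s - 2*t)^3 is a perfect cube, so E-series; the 4-jet and mu = 7 give E_7.

E7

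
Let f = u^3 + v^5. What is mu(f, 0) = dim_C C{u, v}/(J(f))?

The Hessian of f at 0 is [[0, 0], [0, 0]] with rank 0, so corank 2. A Groebner basis of the Jacobian ideal J(f) in C{u,v} is {v^4, u^2}; counting standard monomials gives mu = 8. Corank 2; j^3 = u^3 is a perfect cube, so E-series; the 5-jet and mu = 8 give E_8.

8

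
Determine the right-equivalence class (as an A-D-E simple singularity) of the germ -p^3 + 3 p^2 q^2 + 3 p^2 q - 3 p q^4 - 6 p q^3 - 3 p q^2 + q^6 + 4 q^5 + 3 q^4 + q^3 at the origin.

The Hessian of f at 0 has rank 0. Corank 2; j^3 = -(p - q)^3 is a perfect cube, so E-series; the 5-jet and mu = 8 give E_8.

E8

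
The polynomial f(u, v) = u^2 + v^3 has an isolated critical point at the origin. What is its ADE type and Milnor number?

Type A_{2}, Milnor number mu = 2.

The Hessian of f at 0 is [[2, 0], [0, 0]] with rank 1, so corank 1. A Groebner basis of the Jacobian ideal J(f) in C{u,v} is {v^2, u}; counting standard monomials gives mu = 2. Corank 1: A-series; mu = 2 gives A_2.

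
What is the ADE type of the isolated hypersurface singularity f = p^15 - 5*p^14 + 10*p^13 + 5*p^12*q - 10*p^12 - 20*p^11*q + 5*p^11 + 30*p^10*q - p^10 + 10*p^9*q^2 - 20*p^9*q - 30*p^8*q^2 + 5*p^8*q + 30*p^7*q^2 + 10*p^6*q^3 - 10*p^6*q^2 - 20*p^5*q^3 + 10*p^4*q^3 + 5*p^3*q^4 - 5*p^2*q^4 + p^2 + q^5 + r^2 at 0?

A_{4}

The Hessian of f at 0 is [[2, 0, 0], [0, 0, 0], [0, 0, 2]] with rank 2, so corank 1. A Groebner basis of the Jacobian ideal J(f) in C{p,q,r} is {q^4, p, r}; counting standard monomials gives mu = 4. Corank 1: A-series; mu = 4 gives A_4.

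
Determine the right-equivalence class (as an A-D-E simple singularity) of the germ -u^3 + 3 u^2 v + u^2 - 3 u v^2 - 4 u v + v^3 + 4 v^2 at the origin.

A_{2}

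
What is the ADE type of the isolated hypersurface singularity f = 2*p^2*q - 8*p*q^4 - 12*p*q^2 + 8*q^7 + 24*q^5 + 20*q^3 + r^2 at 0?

D_{4}

The Hessian of f at 0 has rank 1. Corank 2; j^3 = 2*q*(p^2 - 6*p*q + 10*q^2) splits into three distinct lines over C (the quadratic factor has nonzero discriminant), so D_4.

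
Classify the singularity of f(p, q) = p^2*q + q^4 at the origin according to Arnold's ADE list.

The Hessian of f at 0 has rank 0. Corank 2; j^3 = p^2*q has shape L^2 M (L != M), so D-series; mu = 5 gives D_5.

D_{5}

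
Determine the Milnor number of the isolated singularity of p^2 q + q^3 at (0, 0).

The Hessian of f at 0 has rank 0. Corank 2; j^3 = q*(p^2 + q^2) splits into three distinct lines over C (the quadratic factor has nonzero discriminant), so D_4.

4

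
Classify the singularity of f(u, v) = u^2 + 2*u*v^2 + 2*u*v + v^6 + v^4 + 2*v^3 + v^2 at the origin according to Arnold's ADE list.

A_5

The Hessian of f at 0 has rank 1. Corank 1: A-series; mu = 5 gives A_5.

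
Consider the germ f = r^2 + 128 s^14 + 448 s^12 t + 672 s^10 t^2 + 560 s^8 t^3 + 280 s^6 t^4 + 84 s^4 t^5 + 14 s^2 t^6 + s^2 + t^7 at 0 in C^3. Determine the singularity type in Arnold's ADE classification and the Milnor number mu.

The Hessian of f at 0 has rank 2. Corank 1: A-series; mu = 6 gives A_6.

Type A_{6}, Milnor number mu = 6.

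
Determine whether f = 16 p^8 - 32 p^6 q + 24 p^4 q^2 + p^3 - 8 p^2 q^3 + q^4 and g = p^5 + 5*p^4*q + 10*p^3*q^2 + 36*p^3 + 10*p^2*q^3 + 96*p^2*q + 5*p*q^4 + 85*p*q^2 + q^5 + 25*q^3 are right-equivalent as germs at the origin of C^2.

No.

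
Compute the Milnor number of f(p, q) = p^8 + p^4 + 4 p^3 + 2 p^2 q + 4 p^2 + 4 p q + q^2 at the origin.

The Hessian of f at 0 has rank 1. Corank 1: A-series; mu = 7 gives A_7.

7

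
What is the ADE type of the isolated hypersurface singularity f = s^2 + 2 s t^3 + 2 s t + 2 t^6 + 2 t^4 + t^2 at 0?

The Hessian of f at 0 has rank 1. Corank 1: A-series; mu = 5 gives A_5.

A5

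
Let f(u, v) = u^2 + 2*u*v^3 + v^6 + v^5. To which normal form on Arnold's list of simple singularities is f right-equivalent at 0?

The Hessian of f at 0 has rank 1. Corank 1: A-series; mu = 4 gives A_4.

A4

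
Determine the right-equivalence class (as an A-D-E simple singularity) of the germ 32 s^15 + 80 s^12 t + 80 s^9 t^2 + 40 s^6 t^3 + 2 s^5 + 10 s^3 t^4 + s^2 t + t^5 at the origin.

D6

The Hessian of f at 0 has rank 0. Corank 2; j^3 = s^2*t has shape L^2 M (L != M), so D-series; mu = 6 gives D_6.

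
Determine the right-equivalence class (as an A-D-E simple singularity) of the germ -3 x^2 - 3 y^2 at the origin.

A1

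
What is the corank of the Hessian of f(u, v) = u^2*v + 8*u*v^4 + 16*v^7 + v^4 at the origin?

2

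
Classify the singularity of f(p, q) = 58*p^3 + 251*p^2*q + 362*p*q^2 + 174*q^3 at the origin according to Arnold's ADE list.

The Hessian of f at 0 is [[0, 0], [0, 0]] with rank 0, so corank 2. A Groebner basis of the Jacobian ideal J(f) in C{p,q} is {q^3, p^2 - 22*q^2/13, p*q + 17*q^2/13}; counting standard monomials gives mu = 4. Corank 2; j^3 = (2*p + 3*q)*(29*p^2 + 82*p*q + 58*q^2) splits into three distinct lines over C (the quadratic factor has nonzero discriminant), so D_4.

D4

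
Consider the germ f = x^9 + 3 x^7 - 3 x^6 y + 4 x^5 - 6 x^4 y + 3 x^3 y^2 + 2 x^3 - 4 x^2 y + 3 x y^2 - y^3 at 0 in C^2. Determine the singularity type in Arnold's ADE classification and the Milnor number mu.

Type D4, Milnor number mu = 4.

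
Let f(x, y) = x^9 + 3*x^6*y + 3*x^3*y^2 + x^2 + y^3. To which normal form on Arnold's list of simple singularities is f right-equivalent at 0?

A_{2}

The Hessian of f at 0 is [[2, 0], [0, 0]] with rank 1, so corank 1. A Groebner basis of the Jacobian ideal J(f) in C{x,y} is {y^2, x}; counting standard monomials gives mu = 2. Corank 1: A-series; mu = 2 gives A_2.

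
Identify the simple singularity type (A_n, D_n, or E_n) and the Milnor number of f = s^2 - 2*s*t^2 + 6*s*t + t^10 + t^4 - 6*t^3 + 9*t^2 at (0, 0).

The Hessian of f at 0 has rank 1. Corank 1: A-series; mu = 9 gives A_9.

Type A9, Milnor number mu = 9.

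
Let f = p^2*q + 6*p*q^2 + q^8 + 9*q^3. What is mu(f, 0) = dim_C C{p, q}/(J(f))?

9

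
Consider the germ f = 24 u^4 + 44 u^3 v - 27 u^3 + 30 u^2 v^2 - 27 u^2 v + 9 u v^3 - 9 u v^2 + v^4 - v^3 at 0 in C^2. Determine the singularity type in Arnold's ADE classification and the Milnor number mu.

The Hessian of f at 0 is [[0, 0], [0, 0]] with rank 0, so corank 2. A Groebner basis of the Jacobian ideal J(f) in C{u,v} is {19683*u^2/4 + 6561*u*v/2 + v^4 - 27*v^3/4 + 2187*v^2/4, u^3 - 135*u^2/4 - 45*u*v/2 + v^3/12 - 15*v^2/4, u^2*v + 243*u^2/4 + 81*u*v/2 - 7*v^3/36 + 27*v^2/4, -81*u^2 + u*v^2 - 54*u*v + 4*v^3/9 - 9*v^2}; counting standard monomials gives mu = 7. Corank 2; j^3 = -(3*u + v)^3 is a perfect cube, so E-series; the 4-jet and mu = 7 give E_7.

Type E_7, Milnor number mu = 7.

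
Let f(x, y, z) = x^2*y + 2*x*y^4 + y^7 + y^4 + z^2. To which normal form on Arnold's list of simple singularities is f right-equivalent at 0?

The Hessian of f at 0 has rank 1. Corank 2; j^3 = x^2*y has shape L^2 M (L != M), so D-series; mu = 5 gives D_5.

D5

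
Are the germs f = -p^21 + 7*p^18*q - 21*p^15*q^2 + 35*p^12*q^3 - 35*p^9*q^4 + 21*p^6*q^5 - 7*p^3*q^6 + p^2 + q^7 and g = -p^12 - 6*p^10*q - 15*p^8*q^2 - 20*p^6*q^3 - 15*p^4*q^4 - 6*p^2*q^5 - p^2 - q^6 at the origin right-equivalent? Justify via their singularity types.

No.

The Hessian of f at 0 has rank 1. Corank 1: A-series; mu = 6 gives A_6. The Hessian of g at 0 has rank 1. Corank 1: A-series; mu = 5 gives A_5. f is A_6 but g is A_5, hence not right-equivalent.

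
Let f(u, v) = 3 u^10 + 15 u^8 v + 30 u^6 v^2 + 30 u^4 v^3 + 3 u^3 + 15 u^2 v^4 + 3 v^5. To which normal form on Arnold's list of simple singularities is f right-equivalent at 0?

E_{8}

The Hessian of f at 0 is [[0, 0], [0, 0]] with rank 0, so corank 2. A Groebner basis of the Jacobian ideal J(f) in C{u,v} is {v^4, u^2}; counting standard monomials gives mu = 8. Corank 2; j^3 = 3*u^3 is a perfect cube, so E-series; the 5-jet and mu = 8 give E_8.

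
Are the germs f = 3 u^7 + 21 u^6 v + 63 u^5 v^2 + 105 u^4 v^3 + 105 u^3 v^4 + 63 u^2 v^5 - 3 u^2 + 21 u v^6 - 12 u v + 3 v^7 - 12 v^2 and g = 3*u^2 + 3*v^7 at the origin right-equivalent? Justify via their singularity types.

Yes.

The Hessian of f at 0 is [[-6, -12], [-12, -24]] with rank 1, so corank 1. A Groebner basis of the Jacobian ideal J(f) in C{u,v} is {v^6, u + 2*v}; counting standard monomials gives mu = 6. Corank 1: A-series; mu = 6 gives A_6. The Hessian of g at 0 is [[6, 0], [0, 0]] with rank 1, so corank 1. A Groebner basis of the Jacobian ideal J(g) in C{u,v} is {v^6, u}; counting standard monomials gives mu = 6. Corank 1: A-series; mu = 6 gives A_6. Both have type A_6, hence right-equivalent.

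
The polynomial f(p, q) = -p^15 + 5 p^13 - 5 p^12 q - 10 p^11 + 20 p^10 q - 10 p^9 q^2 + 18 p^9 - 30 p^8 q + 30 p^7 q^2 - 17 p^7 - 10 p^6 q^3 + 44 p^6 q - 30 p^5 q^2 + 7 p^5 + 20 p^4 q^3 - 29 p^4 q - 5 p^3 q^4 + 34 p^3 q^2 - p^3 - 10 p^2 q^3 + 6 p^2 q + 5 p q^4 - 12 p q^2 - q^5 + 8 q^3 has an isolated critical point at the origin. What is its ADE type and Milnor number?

The Hessian of f at 0 has rank 0. Corank 2; j^3 = -(p - 2*q)^3 is a perfect cube, so E-series; the 5-jet and mu = 8 give E_8.

Type E_8, Milnor number mu = 8.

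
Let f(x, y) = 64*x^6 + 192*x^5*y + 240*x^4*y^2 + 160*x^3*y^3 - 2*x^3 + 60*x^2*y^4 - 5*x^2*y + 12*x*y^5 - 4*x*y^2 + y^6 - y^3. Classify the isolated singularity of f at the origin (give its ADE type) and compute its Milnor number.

Type D7, Milnor number mu = 7.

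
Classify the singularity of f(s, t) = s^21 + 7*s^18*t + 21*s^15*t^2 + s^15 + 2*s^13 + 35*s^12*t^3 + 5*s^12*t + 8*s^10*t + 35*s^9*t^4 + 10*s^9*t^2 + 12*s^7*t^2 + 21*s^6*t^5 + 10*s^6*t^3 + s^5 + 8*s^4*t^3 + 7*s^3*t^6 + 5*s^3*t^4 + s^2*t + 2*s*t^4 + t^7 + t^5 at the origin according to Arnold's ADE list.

D6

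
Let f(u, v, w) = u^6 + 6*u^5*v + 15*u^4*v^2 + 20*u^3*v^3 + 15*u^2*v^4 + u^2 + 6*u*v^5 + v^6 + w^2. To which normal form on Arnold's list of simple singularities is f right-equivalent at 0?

The Hessian of f at 0 is [[2, 0, 0], [0, 0, 0], [0, 0, 2]] with rank 2, so corank 1. A Groebner basis of the Jacobian ideal J(f) in C{u,v,w} is {v^5, u, w}; counting standard monomials gives mu = 5. Corank 1: A-series; mu = 5 gives A_5.

A5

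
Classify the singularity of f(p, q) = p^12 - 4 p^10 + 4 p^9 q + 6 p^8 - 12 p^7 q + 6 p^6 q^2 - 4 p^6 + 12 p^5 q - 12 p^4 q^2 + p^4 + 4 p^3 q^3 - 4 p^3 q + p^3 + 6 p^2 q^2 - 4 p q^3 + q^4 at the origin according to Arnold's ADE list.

E_6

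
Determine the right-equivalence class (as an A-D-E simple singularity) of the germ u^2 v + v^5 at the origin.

D_{6}

The Hessian of f at 0 is [[0, 0], [0, 0]] with rank 0, so corank 2. A Groebner basis of the Jacobian ideal J(f) in C{u,v} is {u^2/5 + v^4, u^3, u*v}; counting standard monomials gives mu = 6. Corank 2; j^3 = u^2*v has shape L^2 M (L != M), so D-series; mu = 6 gives D_6.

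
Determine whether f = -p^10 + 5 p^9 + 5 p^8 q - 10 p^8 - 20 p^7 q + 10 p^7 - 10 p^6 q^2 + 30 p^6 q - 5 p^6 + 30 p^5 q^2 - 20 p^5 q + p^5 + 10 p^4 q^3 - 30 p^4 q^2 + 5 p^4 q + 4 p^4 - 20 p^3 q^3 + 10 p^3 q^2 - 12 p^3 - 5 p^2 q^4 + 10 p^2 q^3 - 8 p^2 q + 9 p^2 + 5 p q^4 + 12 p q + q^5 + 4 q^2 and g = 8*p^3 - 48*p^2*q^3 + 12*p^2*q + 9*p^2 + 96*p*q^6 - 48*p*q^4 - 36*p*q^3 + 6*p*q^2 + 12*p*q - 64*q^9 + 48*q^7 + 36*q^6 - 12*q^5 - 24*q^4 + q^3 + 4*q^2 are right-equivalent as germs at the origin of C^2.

No.

The Hessian of f at 0 is [[18, 12], [12, 8]] with rank 1, so corank 1. A Groebner basis of the Jacobian ideal J(f) in C{p,q} is {243*p/64 + q^3 - 9*q^2/8 + 81*q/32, p^2 - 3*p/2 - q, p*q + 9*p/8 + q^2/3 + 3*q/4}; counting standard monomials gives mu = 4. Corank 1: A-series; mu = 4 gives A_4. The Hessian of g at 0 is [[18, 12], [12, 8]] with rank 1, so corank 1. A Groebner basis of the Jacobian ideal J(g) in C{p,q} is {q^2, p + 2*q/3}; counting standard monomials gives mu = 2. Corank 1: A-series; mu = 2 gives A_2. f is A_4 but g is A_2, hence not right-equivalent.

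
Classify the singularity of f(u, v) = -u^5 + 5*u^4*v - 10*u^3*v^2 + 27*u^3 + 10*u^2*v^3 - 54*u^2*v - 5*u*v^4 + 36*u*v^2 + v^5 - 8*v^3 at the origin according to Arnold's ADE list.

E8

The Hessian of f at 0 is [[0, 0], [0, 0]] with rank 0, so corank 2. A Groebner basis of the Jacobian ideal J(f) in C{u,v} is {v^5, u*v^3 - 3*v^4/4, u^2 - 4*u*v/3 + 4*v^2/9}; counting standard monomials gives mu = 8. Corank 2; j^3 = (3*u - 2*v)^3 is a perfect cube, so E-series; the 5-jet and mu = 8 give E_8.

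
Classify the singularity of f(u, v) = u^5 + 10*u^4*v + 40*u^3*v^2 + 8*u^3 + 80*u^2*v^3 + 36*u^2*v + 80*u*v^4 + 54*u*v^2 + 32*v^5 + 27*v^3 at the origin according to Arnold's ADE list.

The Hessian of f at 0 has rank 0. Corank 2; j^3 = (2*u + 3*v)^3 is a perfect cube, so E-series; the 5-jet and mu = 8 give E_8.

E_8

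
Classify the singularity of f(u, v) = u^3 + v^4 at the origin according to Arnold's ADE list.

The Hessian of f at 0 is [[0, 0], [0, 0]] with rank 0, so corank 2. A Groebner basis of the Jacobian ideal J(f) in C{u,v} is {v^3, u^2}; counting standard monomials gives mu = 6. Corank 2; j^3 = u^3 is a perfect cube, so E-series; the 4-jet and mu = 6 give E_6.

E6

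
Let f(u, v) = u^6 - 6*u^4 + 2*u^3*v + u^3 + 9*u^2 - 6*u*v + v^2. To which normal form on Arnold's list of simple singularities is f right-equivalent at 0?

The Hessian of f at 0 is [[18, -6], [-6, 2]] with rank 1, so corank 1. A Groebner basis of the Jacobian ideal J(f) in C{u,v} is {v^2, u - v/3}; counting standard monomials gives mu = 2. Corank 1: A-series; mu = 2 gives A_2.

A_2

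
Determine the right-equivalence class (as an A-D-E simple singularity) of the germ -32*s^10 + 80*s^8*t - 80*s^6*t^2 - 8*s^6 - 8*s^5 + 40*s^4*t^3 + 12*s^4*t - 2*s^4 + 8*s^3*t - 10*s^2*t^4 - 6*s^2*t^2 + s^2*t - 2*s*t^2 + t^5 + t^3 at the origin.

D_{6}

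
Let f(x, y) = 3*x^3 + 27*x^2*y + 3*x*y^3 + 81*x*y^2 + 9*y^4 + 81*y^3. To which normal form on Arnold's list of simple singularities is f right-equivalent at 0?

E7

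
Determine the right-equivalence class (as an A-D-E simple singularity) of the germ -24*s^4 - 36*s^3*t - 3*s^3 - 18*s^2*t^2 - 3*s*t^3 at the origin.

The Hessian of f at 0 is [[0, 0], [0, 0]] with rank 0, so corank 2. A Groebner basis of the Jacobian ideal J(f) in C{s,t} is {3*s^2/4 + t^4 + t^3/4, s^3, s^2*t - s^2/4 - t^3/12, s^2 + s*t^2 + t^3/3}; counting standard monomials gives mu = 7. Corank 2; j^3 = -3*s^3 is a perfect cube, so E-series; the 4-jet and mu = 7 give E_7.

E_7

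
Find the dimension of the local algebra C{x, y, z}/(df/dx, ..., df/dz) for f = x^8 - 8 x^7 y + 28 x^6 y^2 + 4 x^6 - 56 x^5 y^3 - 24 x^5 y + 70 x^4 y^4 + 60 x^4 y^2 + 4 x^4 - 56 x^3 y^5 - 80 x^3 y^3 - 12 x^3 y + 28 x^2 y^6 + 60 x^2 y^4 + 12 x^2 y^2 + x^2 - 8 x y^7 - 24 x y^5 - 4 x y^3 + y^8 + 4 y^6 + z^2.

7

The Hessian of f at 0 is [[2, 0, 0], [0, 0, 0], [0, 0, 2]] with rank 2, so corank 1. A Groebner basis of the Jacobian ideal J(f) in C{x,y,z} is {-3*x^2/2 - x*y/2 + y^4, x^3, x^2*y, x*y^2 + x/6 - y^3/3, z}; counting standard monomials gives mu = 7. Corank 1: A-series; mu = 7 gives A_7.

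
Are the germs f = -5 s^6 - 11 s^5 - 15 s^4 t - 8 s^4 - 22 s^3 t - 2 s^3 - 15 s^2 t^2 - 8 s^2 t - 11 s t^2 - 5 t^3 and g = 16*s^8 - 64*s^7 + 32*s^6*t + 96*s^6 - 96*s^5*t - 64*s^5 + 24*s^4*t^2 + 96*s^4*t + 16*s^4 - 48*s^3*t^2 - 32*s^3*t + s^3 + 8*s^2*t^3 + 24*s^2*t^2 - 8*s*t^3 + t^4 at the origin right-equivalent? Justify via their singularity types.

No.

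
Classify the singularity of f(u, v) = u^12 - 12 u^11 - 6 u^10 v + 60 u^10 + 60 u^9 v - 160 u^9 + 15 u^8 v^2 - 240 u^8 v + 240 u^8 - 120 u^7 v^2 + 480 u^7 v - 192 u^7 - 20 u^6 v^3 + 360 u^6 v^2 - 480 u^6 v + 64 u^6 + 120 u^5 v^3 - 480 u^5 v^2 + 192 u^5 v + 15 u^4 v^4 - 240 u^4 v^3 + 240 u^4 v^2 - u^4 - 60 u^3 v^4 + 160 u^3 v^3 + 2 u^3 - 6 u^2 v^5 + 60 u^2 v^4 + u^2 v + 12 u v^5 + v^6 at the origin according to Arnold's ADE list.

D7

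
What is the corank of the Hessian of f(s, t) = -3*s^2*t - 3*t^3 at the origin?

2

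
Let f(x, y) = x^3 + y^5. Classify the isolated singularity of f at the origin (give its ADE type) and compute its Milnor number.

Type E_{8}, Milnor number mu = 8.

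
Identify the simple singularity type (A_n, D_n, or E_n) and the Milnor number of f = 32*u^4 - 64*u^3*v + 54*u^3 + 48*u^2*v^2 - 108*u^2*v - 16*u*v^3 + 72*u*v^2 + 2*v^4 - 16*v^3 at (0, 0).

The Hessian of f at 0 has rank 0. Corank 2; j^3 = 2*(3*u - 2*v)^3 is a perfect cube, so E-series; the 4-jet and mu = 6 give E_6.

Type E6, Milnor number mu = 6.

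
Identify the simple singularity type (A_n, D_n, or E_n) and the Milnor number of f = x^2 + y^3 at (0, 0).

Type A_2, Milnor number mu = 2.

The Hessian of f at 0 has rank 1. Corank 1: A-series; mu = 2 gives A_2.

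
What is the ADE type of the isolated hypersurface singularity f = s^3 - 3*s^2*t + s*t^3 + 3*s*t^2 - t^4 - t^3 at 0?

E_7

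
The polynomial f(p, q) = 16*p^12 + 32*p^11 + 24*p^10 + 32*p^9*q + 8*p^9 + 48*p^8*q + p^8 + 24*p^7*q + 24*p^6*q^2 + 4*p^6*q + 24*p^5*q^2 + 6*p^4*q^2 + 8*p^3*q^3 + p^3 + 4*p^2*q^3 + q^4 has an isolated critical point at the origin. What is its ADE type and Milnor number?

Type E_6, Milnor number mu = 6.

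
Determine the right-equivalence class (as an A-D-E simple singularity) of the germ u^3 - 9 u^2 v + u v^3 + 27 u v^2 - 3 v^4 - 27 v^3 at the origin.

E_7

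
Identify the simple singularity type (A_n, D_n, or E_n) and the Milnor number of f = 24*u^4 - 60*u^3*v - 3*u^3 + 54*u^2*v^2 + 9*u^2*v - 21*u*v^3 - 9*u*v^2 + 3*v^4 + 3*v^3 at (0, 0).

The Hessian of f at 0 is [[0, 0], [0, 0]] with rank 0, so corank 2. A Groebner basis of the Jacobian ideal J(f) in C{u,v} is {3*u^2/4 - 3*u*v/2 + v^4 - v^3/4 + 3*v^2/4, u^3 - 9*u^2/4 + 9*u*v/2 - v^3/4 - 9*v^2/4, u^2*v - 7*u^2/4 + 7*u*v/2 - 5*v^3/12 - 7*v^2/4, -u^2 + u*v^2 + 2*u*v - 2*v^3/3 - v^2}; counting standard monomials gives mu = 7. Corank 2; j^3 = -3*(u - v)^3 is a perfect cube, so E-series; the 4-jet and mu = 7 give E_7.

Type E_{7}, Milnor number mu = 7.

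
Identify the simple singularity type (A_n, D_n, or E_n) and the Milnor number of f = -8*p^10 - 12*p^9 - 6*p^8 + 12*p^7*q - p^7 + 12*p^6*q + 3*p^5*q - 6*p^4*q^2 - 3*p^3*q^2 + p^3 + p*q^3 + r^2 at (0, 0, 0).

Type E_{7}, Milnor number mu = 7.

The Hessian of f at 0 has rank 1. Corank 2; j^3 = p^3 is a perfect cube, so E-series; the 4-jet and mu = 7 give E_7.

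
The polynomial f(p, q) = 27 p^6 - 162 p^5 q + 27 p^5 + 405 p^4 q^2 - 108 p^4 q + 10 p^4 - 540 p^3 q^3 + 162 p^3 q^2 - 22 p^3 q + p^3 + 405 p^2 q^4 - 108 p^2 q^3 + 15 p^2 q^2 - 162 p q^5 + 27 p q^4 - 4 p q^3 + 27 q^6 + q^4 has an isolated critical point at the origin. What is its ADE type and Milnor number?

Type E6, Milnor number mu = 6.

The Hessian of f at 0 has rank 0. Corank 2; j^3 = p^3 is a perfect cube, so E-series; the 4-jet and mu = 6 give E_6.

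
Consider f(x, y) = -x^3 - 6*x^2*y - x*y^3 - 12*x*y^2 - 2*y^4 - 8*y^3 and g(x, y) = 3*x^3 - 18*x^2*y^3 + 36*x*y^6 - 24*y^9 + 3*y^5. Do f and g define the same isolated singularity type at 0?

The Hessian of f at 0 is [[0, 0], [0, 0]] with rank 0, so corank 2. A Groebner basis of the Jacobian ideal J(f) in C{x,y} is {x^3 + 6*x^2*y + 48*x^2 + 192*x*y + 192*y^2, -6*x^2 + x*y^2 - 24*x*y - 24*y^2, 3*x^2 + 12*x*y + y^3 + 12*y^2}; counting standard monomials gives mu = 7. Corank 2; j^3 = -(x + 2*y)^3 is a perfect cube, so E-series; the 4-jet and mu = 7 give E_7. The Hessian of g at 0 is [[0, 0], [0, 0]] with rank 0, so corank 2. A Groebner basis of the Jacobian ideal J(g) in C{x,y} is {-x^2/4 + x*y^3, y^4, x^3, x^2*y}; counting standard monomials gives mu = 8. Corank 2; j^3 = 3*x^3 is a perfect cube, so E-series; the 5-jet and mu = 8 give E_8. f is E_7 but g is E_8, hence not right-equivalent.

No.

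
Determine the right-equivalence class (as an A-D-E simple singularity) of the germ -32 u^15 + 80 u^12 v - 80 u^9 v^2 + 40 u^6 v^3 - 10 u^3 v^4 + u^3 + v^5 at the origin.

E_{8}

The Hessian of f at 0 has rank 0. Corank 2; j^3 = u^3 is a perfect cube, so E-series; the 5-jet and mu = 8 give E_8.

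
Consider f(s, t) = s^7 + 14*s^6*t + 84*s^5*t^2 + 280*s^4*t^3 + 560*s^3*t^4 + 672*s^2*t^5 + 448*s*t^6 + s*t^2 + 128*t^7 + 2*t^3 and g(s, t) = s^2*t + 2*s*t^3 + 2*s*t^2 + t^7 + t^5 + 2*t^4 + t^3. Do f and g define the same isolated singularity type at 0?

Yes.

The Hessian of f at 0 has rank 0. Corank 2; j^3 = t^2*(s + 2*t) has shape L^2 M (L != M), so D-series; mu = 8 gives D_8. The Hessian of g at 0 has rank 0. Corank 2; j^3 = t*(s + t)^2 has shape L^2 M (L != M), so D-series; mu = 8 gives D_8. Both have type D_8, hence right-equivalent.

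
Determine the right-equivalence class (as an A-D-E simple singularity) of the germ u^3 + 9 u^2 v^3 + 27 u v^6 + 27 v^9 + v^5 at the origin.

E_8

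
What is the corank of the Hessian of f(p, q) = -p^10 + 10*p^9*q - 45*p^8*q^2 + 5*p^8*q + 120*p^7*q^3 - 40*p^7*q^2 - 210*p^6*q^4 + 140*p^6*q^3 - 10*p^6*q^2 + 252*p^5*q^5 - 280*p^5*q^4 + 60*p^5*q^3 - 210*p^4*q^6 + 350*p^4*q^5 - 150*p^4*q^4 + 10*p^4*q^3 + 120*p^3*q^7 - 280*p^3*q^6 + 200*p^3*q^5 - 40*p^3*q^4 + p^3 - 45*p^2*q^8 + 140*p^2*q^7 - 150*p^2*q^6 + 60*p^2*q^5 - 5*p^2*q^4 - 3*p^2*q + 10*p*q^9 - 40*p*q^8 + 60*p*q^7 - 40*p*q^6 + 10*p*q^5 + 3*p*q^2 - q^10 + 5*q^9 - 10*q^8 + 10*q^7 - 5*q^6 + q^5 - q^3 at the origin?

2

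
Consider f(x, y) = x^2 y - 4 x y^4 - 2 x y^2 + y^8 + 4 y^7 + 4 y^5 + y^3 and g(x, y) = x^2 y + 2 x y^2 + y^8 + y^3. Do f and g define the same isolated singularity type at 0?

Yes.

The Hessian of f at 0 has rank 0. Corank 2; j^3 = y*(x - y)^2 has shape L^2 M (L != M), so D-series; mu = 9 gives D_9. The Hessian of g at 0 has rank 0. Corank 2; j^3 = y*(x + y)^2 has shape L^2 M (L != M), so D-series; mu = 9 gives D_9. Both have type D_9, hence right-equivalent.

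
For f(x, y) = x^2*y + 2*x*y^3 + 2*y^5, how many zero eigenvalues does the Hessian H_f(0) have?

2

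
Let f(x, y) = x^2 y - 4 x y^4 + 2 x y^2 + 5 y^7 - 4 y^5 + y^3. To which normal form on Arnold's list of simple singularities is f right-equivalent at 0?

D_8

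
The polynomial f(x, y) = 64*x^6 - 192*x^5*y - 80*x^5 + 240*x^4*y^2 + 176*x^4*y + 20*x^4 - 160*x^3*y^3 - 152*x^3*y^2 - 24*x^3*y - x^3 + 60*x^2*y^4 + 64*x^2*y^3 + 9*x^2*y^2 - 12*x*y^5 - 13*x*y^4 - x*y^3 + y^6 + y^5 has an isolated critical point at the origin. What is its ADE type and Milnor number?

Type E_{7}, Milnor number mu = 7.

The Hessian of f at 0 is [[0, 0], [0, 0]] with rank 0, so corank 2. A Groebner basis of the Jacobian ideal J(f) in C{x,y} is {-3*x^2/5 + y^4 - y^3/5, x^3, x^2*y + x^2/5 + y^3/15, x^2/5 + x*y^2 + y^3/15}; counting standard monomials gives mu = 7. Corank 2; j^3 = -x^3 is a perfect cube, so E-series; the 4-jet and mu = 7 give E_7.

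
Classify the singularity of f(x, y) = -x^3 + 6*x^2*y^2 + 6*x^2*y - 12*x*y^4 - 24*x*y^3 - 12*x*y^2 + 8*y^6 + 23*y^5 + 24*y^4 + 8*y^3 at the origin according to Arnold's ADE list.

E8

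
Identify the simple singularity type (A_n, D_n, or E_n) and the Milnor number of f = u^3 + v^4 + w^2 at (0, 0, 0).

Type E_6, Milnor number mu = 6.

The Hessian of f at 0 has rank 1. Corank 2; j^3 = u^3 is a perfect cube, so E-series; the 4-jet and mu = 6 give E_6.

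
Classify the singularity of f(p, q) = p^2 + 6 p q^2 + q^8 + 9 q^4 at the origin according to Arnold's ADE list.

A_{7}

The Hessian of f at 0 is [[2, 0], [0, 0]] with rank 1, so corank 1. A Groebner basis of the Jacobian ideal J(f) in C{p,q} is {p^4, p^3*q, p/3 + q^2}; counting standard monomials gives mu = 7. Corank 1: A-series; mu = 7 gives A_7.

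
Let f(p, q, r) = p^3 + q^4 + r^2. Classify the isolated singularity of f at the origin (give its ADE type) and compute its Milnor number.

Type E_{6}, Milnor number mu = 6.

The Hessian of f at 0 is [[0, 0, 0], [0, 0, 0], [0, 0, 2]] with rank 1, so corank 2. A Groebner basis of the Jacobian ideal J(f) in C{p,q,r} is {q^3, p^2, r}; counting standard monomials gives mu = 6. Corank 2; j^3 = p^3 is a perfect cube, so E-series; the 4-jet and mu = 6 give E_6.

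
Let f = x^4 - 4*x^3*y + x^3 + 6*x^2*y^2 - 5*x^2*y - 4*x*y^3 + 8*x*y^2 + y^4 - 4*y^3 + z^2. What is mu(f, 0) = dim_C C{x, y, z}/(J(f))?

5

The Hessian of f at 0 is [[0, 0, 0], [0, 0, 0], [0, 0, 2]] with rank 1, so corank 2. A Groebner basis of the Jacobian ideal J(f) in C{x,y,z} is {x*y^2 - x*y/2 + y^2, -x*y/4 + y^3 + y^2/2, x^2 - 3*x*y + 2*y^2, z}; counting standard monomials gives mu = 5. Corank 2; j^3 = (x - 2*y)^2*(x - y) has shape L^2 M (L != M), so D-series; mu = 5 gives D_5.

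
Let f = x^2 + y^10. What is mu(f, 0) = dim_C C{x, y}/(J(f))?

9

The Hessian of f at 0 is [[2, 0], [0, 0]] with rank 1, so corank 1. A Groebner basis of the Jacobian ideal J(f) in C{x,y} is {y^9, x}; counting standard monomials gives mu = 9. Corank 1: A-series; mu = 9 gives A_9.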